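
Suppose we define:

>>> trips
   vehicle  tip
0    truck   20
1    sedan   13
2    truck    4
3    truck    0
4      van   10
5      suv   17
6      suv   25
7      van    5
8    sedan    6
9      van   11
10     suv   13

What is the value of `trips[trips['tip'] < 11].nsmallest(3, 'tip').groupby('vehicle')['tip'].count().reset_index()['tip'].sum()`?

3

filter rows where tip < 11:
  vehicle  tip
2   truck    4
3   truck    0
4     van   10
7     van    5
8   sedan    6
take 3 rows with smallest tip:
  vehicle  tip
3   truck    0
2   truck    4
7     van    5
group by vehicle, count of tip:
vehicle
truck    2
van      1
Name: tip, dtype: int64
reset_index():
  vehicle  tip
0   truck    2
1     van    1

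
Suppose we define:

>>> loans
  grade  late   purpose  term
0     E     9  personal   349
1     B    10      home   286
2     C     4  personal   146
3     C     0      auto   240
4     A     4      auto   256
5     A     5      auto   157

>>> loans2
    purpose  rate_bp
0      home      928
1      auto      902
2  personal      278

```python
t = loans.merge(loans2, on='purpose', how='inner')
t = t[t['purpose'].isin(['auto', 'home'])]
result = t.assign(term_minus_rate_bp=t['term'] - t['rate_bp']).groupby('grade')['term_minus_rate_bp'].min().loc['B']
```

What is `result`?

-642

merge on 'purpose' (how='inner') → 6 rows:
  grade  late   purpose  term  rate_bp
0     E     9  personal   349      278
1     B    10      home   286      928
2     C     4  personal   146      278
3     C     0      auto   240      902
4     A     4      auto   256      902
5     A     5      auto   157      902
filter rows where purpose in ['auto', 'home']:
  grade  late purpose  term  rate_bp
1     B    10    home   286      928
3     C     0    auto   240      902
4     A     4    auto   256      902
5     A     5    auto   157      902
add column term_minus_rate_bp = t['term'] - t['rate_bp']:
  grade  late purpose  term  rate_bp  term_minus_rate_bp
1     B    10    home   286      928                -642
3     C     0    auto   240      902                -662
4     A     4    auto   256      902                -646
5     A     5    auto   157      902                -745
group by grade, min of term_minus_rate_bp:
grade
A   -745
B   -642
C   -662
Name: term_minus_rate_bp, dtype: int64
Hence -642.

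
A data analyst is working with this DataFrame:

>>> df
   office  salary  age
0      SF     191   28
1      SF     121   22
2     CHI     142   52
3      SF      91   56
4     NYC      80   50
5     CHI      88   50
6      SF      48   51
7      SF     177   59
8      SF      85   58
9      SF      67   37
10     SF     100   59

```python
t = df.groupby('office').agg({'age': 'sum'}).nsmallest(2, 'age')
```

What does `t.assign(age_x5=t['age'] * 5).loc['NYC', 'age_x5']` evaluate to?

250

group by office, sum of age:
        age
office     
CHI     102
NYC      50
SF      370
take 2 rows with smallest age:
        age
office     
NYC      50
CHI     102
add column age_x5 = t['age'] * 5:
        age  age_x5
office             
NYC      50     250
CHI     102     510
value at row 'NYC', column 'age_x5' → 250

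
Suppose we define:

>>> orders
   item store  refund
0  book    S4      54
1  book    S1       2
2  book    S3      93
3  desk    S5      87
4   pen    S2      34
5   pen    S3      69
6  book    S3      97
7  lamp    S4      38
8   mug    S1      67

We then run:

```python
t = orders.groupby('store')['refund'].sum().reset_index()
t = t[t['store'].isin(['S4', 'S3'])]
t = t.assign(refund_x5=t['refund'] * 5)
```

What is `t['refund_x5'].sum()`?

group by store, sum of refund:
store
S1     69
S2     34
S3    259
S4     92
S5     87
Name: refund, dtype: int64
reset_index():
  store  refund
0    S1      69
1    S2      34
2    S3     259
3    S4      92
4    S5      87
filter rows where store in ['S4', 'S3']:
  store  refund
2    S3     259
3    S4      92
add column refund_x5 = t['refund'] * 5:
  store  refund  refund_x5
2    S3     259       1295
3    S4      92        460
Then the sum of column 'refund_x5': 1755

1755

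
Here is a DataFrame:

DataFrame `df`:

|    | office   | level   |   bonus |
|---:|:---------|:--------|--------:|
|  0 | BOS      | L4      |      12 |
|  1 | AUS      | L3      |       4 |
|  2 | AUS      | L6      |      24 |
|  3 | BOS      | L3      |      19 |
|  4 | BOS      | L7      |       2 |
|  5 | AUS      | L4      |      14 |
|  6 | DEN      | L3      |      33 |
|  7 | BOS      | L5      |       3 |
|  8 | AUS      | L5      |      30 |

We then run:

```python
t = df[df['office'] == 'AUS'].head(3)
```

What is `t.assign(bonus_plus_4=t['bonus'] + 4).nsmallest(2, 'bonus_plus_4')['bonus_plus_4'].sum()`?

26

filter rows where office == 'AUS':
  office level  bonus
1    AUS    L3      4
2    AUS    L6     24
5    AUS    L4     14
8    AUS    L5     30
take first 3 rows:
  office level  bonus
1    AUS    L3      4
2    AUS    L6     24
5    AUS    L4     14
add column bonus_plus_4 = t['bonus'] + 4:
  office level  bonus  bonus_plus_4
1    AUS    L3      4             8
2    AUS    L6     24            28
5    AUS    L4     14            18
take 2 rows with smallest bonus_plus_4:
  office level  bonus  bonus_plus_4
1    AUS    L3      4             8
5    AUS    L4     14            18
Finally, sum of column 'bonus_plus_4' = 26.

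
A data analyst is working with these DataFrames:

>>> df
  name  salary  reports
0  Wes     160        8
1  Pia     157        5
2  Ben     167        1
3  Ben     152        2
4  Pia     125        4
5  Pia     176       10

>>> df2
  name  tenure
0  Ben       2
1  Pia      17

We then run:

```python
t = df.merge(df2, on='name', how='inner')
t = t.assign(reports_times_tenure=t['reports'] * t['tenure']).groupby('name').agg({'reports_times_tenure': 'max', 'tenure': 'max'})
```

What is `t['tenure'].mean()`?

9.5

merge on 'name' (how='inner') → 5 rows:
  name  salary  reports  tenure
0  Pia     157        5      17
1  Ben     167        1       2
2  Ben     152        2       2
3  Pia     125        4      17
4  Pia     176       10      17
add column reports_times_tenure = t['reports'] * t['tenure']:
  name  salary  reports  tenure  reports_times_tenure
0  Pia     157        5      17                    85
1  Ben     167        1       2                     2
2  Ben     152        2       2                     4
3  Pia     125        4      17                    68
4  Pia     176       10      17                   170
group by name: max(reports_times_tenure), max(tenure):
      reports_times_tenure  tenure
name                              
Ben                      4       2
Pia                    170      17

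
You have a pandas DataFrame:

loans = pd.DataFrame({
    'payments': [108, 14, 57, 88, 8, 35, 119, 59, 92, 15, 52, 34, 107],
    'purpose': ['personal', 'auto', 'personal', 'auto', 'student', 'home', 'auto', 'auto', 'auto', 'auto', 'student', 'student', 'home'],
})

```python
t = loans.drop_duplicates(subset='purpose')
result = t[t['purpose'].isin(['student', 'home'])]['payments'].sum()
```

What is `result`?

drop duplicate purpose (keep=first):
   payments   purpose
0       108  personal
1        14      auto
4         8   student
5        35      home
filter rows where purpose in ['student', 'home']:
   payments  purpose
4         8  student
5        35     home
Taking the sum of column 'payments' gives 43.

43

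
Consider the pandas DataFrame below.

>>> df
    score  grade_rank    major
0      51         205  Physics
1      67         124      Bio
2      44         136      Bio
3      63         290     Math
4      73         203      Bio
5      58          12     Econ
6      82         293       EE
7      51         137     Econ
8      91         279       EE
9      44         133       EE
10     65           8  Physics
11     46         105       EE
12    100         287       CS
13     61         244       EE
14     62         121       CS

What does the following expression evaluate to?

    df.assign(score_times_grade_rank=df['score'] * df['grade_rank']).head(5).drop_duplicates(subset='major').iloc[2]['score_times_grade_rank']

18270

add column score_times_grade_rank = df['score'] * df['grade_rank']:
    score  grade_rank    major  score_times_grade_rank
0      51         205  Physics                   10455
1      67         124      Bio                    8308
2      44         136      Bio                    5984
3      63         290     Math                   18270
4      73         203      Bio                   14819
5      58          12     Econ                     696
6      82         293       EE                   24026
7      51         137     Econ                    6987
8      91         279       EE                   25389
9      44         133       EE                    5852
10     65           8  Physics                     520
11     46         105       EE                    4830
12    100         287       CS                   28700
13     61         244       EE                   14884
14     62         121       CS                    7502
take first 5 rows:
   score  grade_rank    major  score_times_grade_rank
0     51         205  Physics                   10455
1     67         124      Bio                    8308
2     44         136      Bio                    5984
3     63         290     Math                   18270
4     73         203      Bio                   14819
drop duplicate major (keep=first):
   score  grade_rank    major  score_times_grade_rank
0     51         205  Physics                   10455
1     67         124      Bio                    8308
3     63         290     Math                   18270
Then the value at position 2, column 'score_times_grade_rank': 18270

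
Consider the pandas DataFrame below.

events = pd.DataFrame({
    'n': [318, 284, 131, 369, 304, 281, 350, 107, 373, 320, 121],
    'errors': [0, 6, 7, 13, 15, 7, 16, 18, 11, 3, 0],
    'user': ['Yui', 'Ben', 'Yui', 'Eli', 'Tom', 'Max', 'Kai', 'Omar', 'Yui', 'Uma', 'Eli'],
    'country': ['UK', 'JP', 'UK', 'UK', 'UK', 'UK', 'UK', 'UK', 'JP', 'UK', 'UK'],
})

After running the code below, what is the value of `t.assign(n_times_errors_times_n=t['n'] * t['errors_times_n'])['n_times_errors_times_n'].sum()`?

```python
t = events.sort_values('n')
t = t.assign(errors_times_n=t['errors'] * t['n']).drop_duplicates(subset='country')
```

sort by n:
      n  errors  user country
7   107      18  Omar      UK
10  121       0   Eli      UK
2   131       7   Yui      UK
5   281       7   Max      UK
1   284       6   Ben      JP
4   304      15   Tom      UK
0   318       0   Yui      UK
9   320       3   Uma      UK
6   350      16   Kai      UK
3   369      13   Eli      UK
8   373      11   Yui      JP
add column errors_times_n = t['errors'] * t['n']:
      n  errors  user country  errors_times_n
7   107      18  Omar      UK            1926
10  121       0   Eli      UK               0
2   131       7   Yui      UK             917
5   281       7   Max      UK            1967
1   284       6   Ben      JP            1704
4   304      15   Tom      UK            4560
0   318       0   Yui      UK               0
9   320       3   Uma      UK             960
6   350      16   Kai      UK            5600
3   369      13   Eli      UK            4797
8   373      11   Yui      JP            4103
drop duplicate country (keep=first):
     n  errors  user country  errors_times_n
7  107      18  Omar      UK            1926
1  284       6   Ben      JP            1704
add column n_times_errors_times_n = t['n'] * t['errors_times_n']:
     n  errors  user country  errors_times_n  n_times_errors_times_n
7  107      18  Omar      UK            1926                  206082
1  284       6   Ben      JP            1704                  483936
Reading off the sum of column 'n_times_errors_times_n', we get 690018.

690018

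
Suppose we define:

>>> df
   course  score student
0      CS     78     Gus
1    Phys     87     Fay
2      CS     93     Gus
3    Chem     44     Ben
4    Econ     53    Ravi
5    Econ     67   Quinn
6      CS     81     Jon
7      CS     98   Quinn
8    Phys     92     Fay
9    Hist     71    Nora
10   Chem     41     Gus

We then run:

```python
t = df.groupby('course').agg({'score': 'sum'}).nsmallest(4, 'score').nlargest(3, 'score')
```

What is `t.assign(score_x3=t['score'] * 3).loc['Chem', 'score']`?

group by course, sum of score:
        score
course       
CS        350
Chem       85
Econ      120
Hist       71
Phys      179
take 4 rows with smallest score:
        score
course       
Hist       71
Chem       85
Econ      120
Phys      179
take 3 rows with largest score:
        score
course       
Phys      179
Econ      120
Chem       85
add column score_x3 = t['score'] * 3:
        score  score_x3
course                 
Phys      179       537
Econ      120       360
Chem       85       255
value at row 'Chem', column 'score' → 85

85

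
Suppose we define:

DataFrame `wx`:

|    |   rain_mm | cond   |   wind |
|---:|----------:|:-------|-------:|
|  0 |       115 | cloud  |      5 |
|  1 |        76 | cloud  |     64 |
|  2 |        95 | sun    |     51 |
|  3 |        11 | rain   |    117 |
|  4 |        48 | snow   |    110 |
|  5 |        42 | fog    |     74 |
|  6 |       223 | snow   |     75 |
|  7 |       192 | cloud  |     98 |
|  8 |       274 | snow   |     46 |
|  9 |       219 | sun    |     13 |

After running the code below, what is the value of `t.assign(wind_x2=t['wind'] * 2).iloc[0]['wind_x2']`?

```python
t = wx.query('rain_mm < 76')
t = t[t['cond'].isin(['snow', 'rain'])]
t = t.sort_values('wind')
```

filter rows where rain_mm < 76:
   rain_mm  cond  wind
3       11  rain   117
4       48  snow   110
5       42   fog    74
filter rows where cond in ['snow', 'rain']:
   rain_mm  cond  wind
3       11  rain   117
4       48  snow   110
sort by wind:
   rain_mm  cond  wind
4       48  snow   110
3       11  rain   117
add column wind_x2 = t['wind'] * 2:
   rain_mm  cond  wind  wind_x2
4       48  snow   110      220
3       11  rain   117      234

220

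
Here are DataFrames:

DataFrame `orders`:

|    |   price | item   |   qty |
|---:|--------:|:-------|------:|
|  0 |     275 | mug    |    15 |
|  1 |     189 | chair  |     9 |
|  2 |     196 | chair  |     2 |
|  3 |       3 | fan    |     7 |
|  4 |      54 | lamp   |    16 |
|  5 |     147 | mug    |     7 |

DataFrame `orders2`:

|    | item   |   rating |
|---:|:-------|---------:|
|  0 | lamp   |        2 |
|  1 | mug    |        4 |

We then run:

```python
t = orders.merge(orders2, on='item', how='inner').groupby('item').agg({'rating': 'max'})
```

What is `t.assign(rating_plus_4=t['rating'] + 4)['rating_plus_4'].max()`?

merge on 'item' (how='inner') → 3 rows:
   price  item  qty  rating
0    275   mug   15       4
1     54  lamp   16       2
2    147   mug    7       4
group by item, max of rating:
      rating
item        
lamp       2
mug        4
add column rating_plus_4 = t['rating'] + 4:
      rating  rating_plus_4
item                       
lamp       2              6
mug        4              8

8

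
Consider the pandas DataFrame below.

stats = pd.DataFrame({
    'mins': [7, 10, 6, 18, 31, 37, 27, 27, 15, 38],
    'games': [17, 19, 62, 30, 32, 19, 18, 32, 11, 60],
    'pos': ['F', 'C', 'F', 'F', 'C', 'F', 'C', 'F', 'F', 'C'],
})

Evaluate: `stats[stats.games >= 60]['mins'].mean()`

filter rows where games >= 60:
   mins  games pos
2     6     62   F
9    38     60   C
Reading off the mean of column 'mins', we get 22.0.

22.0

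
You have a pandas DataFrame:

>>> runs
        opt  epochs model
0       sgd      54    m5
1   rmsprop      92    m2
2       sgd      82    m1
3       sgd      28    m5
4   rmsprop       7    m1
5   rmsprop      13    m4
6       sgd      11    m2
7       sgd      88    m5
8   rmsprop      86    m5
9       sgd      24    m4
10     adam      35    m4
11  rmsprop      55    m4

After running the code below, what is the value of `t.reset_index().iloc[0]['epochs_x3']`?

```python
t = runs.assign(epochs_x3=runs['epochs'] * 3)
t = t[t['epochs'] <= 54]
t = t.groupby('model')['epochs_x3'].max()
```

add column epochs_x3 = runs['epochs'] * 3:
        opt  epochs model  epochs_x3
0       sgd      54    m5        162
1   rmsprop      92    m2        276
2       sgd      82    m1        246
3       sgd      28    m5         84
4   rmsprop       7    m1         21
5   rmsprop      13    m4         39
6       sgd      11    m2         33
7       sgd      88    m5        264
8   rmsprop      86    m5        258
9       sgd      24    m4         72
10     adam      35    m4        105
11  rmsprop      55    m4        165
filter rows where epochs <= 54:
        opt  epochs model  epochs_x3
0       sgd      54    m5        162
3       sgd      28    m5         84
4   rmsprop       7    m1         21
5   rmsprop      13    m4         39
6       sgd      11    m2         33
9       sgd      24    m4         72
10     adam      35    m4        105
group by model, max of epochs_x3:
model
m1     21
m2     33
m4    105
m5    162
Name: epochs_x3, dtype: int64
reset_index():
  model  epochs_x3
0    m1         21
1    m2         33
2    m4        105
3    m5        162
value at position 0, column 'epochs_x3' → 21

21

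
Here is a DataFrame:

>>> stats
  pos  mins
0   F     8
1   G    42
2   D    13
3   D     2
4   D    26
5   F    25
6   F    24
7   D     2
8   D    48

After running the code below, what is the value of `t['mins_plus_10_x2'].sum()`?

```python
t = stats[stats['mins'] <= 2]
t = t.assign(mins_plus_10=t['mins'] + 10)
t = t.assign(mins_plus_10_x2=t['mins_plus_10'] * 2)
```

filter rows where mins <= 2:
  pos  mins
3   D     2
7   D     2
add column mins_plus_10 = t['mins'] + 10:
  pos  mins  mins_plus_10
3   D     2            12
7   D     2            12
add column mins_plus_10_x2 = t['mins_plus_10'] * 2:
  pos  mins  mins_plus_10  mins_plus_10_x2
3   D     2            12               24
7   D     2            12               24
Hence 48.

48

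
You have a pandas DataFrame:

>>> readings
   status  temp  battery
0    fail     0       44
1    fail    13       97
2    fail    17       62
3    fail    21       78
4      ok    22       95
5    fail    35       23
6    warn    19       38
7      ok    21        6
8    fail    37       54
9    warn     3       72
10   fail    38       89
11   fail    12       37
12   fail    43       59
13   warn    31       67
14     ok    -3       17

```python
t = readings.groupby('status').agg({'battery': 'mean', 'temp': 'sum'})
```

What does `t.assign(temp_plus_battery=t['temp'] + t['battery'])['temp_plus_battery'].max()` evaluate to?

276.333333333

group by status: mean(battery), sum(temp):
          battery  temp
status                 
fail    60.333333   216
ok      39.333333    40
warn    59.000000    53
add column temp_plus_battery = t['temp'] + t['battery']:
          battery  temp  temp_plus_battery
status                                    
fail    60.333333   216         276.333333
ok      39.333333    40          79.333333
warn    59.000000    53         112.000000
max of column 'temp_plus_battery' → 276.333333333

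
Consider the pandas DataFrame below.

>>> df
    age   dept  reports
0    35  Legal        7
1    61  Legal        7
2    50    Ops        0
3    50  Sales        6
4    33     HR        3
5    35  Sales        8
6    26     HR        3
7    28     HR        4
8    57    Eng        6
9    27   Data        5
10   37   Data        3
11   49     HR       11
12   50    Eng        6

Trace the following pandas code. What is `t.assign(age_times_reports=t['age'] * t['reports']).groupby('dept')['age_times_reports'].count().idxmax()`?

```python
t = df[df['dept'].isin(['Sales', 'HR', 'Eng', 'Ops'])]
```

HR

filter rows where dept in ['Sales', 'HR', 'Eng', 'Ops']:
    age   dept  reports
2    50    Ops        0
3    50  Sales        6
4    33     HR        3
5    35  Sales        8
6    26     HR        3
7    28     HR        4
8    57    Eng        6
11   49     HR       11
12   50    Eng        6
add column age_times_reports = t['age'] * t['reports']:
    age   dept  reports  age_times_reports
2    50    Ops        0                  0
3    50  Sales        6                300
4    33     HR        3                 99
5    35  Sales        8                280
6    26     HR        3                 78
7    28     HR        4                112
8    57    Eng        6                342
11   49     HR       11                539
12   50    Eng        6                300
group by dept, count of age_times_reports:
dept
Eng      2
HR       4
Ops      1
Sales    2
Name: age_times_reports, dtype: int64
label with the largest value → HR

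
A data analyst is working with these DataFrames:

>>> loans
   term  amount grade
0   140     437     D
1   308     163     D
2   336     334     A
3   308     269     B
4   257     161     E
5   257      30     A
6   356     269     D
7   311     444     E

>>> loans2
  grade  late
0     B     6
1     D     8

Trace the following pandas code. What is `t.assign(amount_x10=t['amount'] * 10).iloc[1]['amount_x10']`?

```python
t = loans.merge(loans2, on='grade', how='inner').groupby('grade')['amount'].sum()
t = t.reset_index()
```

8690

merge on 'grade' (how='inner') → 4 rows:
   term  amount grade  late
0   140     437     D     8
1   308     163     D     8
2   308     269     B     6
3   356     269     D     8
group by grade, sum of amount:
grade
B    269
D    869
Name: amount, dtype: int64
reset_index():
  grade  amount
0     B     269
1     D     869
add column amount_x10 = t['amount'] * 10:
  grade  amount  amount_x10
0     B     269        2690
1     D     869        8690
value at position 1, column 'amount_x10' → 8690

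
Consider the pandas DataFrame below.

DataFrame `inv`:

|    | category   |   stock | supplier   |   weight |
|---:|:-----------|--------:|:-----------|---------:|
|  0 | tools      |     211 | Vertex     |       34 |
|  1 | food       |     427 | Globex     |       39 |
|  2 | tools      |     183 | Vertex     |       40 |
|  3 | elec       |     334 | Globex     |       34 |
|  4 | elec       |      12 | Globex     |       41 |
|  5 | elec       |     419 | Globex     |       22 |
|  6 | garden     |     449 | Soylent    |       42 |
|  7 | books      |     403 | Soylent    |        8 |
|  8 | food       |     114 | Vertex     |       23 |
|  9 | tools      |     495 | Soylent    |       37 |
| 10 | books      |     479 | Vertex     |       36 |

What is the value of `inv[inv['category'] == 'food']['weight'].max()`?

39

filter rows where category == 'food':
  category  stock supplier  weight
1     food    427   Globex      39
8     food    114   Vertex      23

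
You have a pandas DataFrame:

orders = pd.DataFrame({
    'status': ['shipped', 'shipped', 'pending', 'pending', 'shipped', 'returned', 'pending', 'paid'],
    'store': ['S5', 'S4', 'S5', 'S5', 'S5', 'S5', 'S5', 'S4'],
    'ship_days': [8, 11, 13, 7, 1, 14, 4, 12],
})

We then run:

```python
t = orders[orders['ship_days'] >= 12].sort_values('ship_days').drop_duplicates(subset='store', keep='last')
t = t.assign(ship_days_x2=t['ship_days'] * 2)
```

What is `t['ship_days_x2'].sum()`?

filter rows where ship_days >= 12:
     status store  ship_days
2   pending    S5         13
5  returned    S5         14
7      paid    S4         12
sort by ship_days:
     status store  ship_days
7      paid    S4         12
2   pending    S5         13
5  returned    S5         14
drop duplicate store (keep=last):
     status store  ship_days
7      paid    S4         12
5  returned    S5         14
add column ship_days_x2 = t['ship_days'] * 2:
     status store  ship_days  ship_days_x2
7      paid    S4         12            24
5  returned    S5         14            28

52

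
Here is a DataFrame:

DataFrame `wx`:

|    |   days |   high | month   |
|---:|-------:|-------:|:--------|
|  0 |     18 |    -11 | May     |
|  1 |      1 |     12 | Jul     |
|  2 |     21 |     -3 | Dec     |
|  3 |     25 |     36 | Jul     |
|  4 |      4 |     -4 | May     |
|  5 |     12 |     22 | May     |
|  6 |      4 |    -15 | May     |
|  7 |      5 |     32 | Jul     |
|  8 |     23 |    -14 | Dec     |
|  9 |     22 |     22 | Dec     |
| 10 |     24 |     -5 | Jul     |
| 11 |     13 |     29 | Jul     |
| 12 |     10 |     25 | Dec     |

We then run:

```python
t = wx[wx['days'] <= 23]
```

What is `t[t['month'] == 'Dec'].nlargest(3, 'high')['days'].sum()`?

53

filter rows where days <= 23:
    days  high month
0     18   -11   May
1      1    12   Jul
2     21    -3   Dec
4      4    -4   May
5     12    22   May
6      4   -15   May
7      5    32   Jul
8     23   -14   Dec
9     22    22   Dec
11    13    29   Jul
12    10    25   Dec
filter rows where month == 'Dec':
    days  high month
2     21    -3   Dec
8     23   -14   Dec
9     22    22   Dec
12    10    25   Dec
take 3 rows with largest high:
    days  high month
12    10    25   Dec
9     22    22   Dec
2     21    -3   Dec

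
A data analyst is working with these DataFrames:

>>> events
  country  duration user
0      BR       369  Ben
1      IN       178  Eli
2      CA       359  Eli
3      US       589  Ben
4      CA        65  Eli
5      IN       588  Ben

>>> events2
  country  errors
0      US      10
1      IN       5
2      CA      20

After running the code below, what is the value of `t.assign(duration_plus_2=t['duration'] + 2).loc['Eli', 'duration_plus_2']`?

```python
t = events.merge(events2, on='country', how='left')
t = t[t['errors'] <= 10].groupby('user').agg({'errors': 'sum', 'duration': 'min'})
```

180

merge on 'country' (how='left') → 6 rows:
  country  duration user  errors
0      BR       369  Ben     NaN
1      IN       178  Eli     5.0
2      CA       359  Eli    20.0
3      US       589  Ben    10.0
4      CA        65  Eli    20.0
5      IN       588  Ben     5.0
filter rows where errors <= 10:
  country  duration user  errors
1      IN       178  Eli     5.0
3      US       589  Ben    10.0
5      IN       588  Ben     5.0
group by user: sum(errors), min(duration):
      errors  duration
user                  
Ben     15.0       588
Eli      5.0       178
add column duration_plus_2 = t['duration'] + 2:
      errors  duration  duration_plus_2
user                                   
Ben     15.0       588              590
Eli      5.0       178              180
Reading off the value at row 'Eli', column 'duration_plus_2', we get 180.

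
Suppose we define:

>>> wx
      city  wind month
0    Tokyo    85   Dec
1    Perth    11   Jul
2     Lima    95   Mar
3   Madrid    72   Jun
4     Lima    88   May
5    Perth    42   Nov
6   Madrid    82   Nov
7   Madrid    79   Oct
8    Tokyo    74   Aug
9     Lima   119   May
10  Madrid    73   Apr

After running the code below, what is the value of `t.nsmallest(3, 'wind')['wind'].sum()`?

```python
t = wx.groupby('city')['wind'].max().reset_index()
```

209

group by city, max of wind:
city
Lima      119
Madrid     82
Perth      42
Tokyo      85
Name: wind, dtype: int64
reset_index():
     city  wind
0    Lima   119
1  Madrid    82
2   Perth    42
3   Tokyo    85
take 3 rows with smallest wind:
     city  wind
2   Perth    42
1  Madrid    82
3   Tokyo    85
Then the sum of column 'wind': 209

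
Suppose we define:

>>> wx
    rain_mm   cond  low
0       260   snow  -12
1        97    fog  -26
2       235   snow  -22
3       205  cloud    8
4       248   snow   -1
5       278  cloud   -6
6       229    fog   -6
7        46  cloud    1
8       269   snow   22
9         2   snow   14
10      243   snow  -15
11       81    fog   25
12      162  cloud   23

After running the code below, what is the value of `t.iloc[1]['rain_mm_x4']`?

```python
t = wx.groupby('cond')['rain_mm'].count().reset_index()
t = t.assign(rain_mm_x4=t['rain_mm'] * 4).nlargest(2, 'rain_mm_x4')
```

16

group by cond, count of rain_mm:
cond
cloud    4
fog      3
snow     6
Name: rain_mm, dtype: int64
reset_index():
    cond  rain_mm
0  cloud        4
1    fog        3
2   snow        6
add column rain_mm_x4 = t['rain_mm'] * 4:
    cond  rain_mm  rain_mm_x4
0  cloud        4          16
1    fog        3          12
2   snow        6          24
take 2 rows with largest rain_mm_x4:
    cond  rain_mm  rain_mm_x4
2   snow        6          24
0  cloud        4          16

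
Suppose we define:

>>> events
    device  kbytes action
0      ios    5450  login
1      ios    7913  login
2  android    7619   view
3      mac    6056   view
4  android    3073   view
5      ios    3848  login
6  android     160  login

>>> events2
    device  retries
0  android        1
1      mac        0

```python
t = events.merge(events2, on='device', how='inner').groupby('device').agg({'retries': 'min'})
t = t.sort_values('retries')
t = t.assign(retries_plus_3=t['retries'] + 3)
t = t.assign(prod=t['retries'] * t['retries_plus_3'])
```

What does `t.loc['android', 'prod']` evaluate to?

4

merge on 'device' (how='inner') → 4 rows:
    device  kbytes action  retries
0  android    7619   view        1
1      mac    6056   view        0
2  android    3073   view        1
3  android     160  login        1
group by device, min of retries:
         retries
device          
android        1
mac            0
sort by retries:
         retries
device          
mac            0
android        1
add column retries_plus_3 = t['retries'] + 3:
         retries  retries_plus_3
device                          
mac            0               3
android        1               4
add column prod = t['retries'] * t['retries_plus_3']:
         retries  retries_plus_3  prod
device                                
mac            0               3     0
android        1               4     4
The value at row 'android', column 'prod' is 4.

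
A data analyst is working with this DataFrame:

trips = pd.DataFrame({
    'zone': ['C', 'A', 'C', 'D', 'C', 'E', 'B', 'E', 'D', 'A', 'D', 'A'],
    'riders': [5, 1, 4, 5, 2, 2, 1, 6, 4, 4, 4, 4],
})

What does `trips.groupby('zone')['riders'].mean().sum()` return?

16.0

group by zone, mean of riders:
zone
A    3.000000
B    1.000000
C    3.666667
D    4.333333
E    4.000000
Name: riders, dtype: float64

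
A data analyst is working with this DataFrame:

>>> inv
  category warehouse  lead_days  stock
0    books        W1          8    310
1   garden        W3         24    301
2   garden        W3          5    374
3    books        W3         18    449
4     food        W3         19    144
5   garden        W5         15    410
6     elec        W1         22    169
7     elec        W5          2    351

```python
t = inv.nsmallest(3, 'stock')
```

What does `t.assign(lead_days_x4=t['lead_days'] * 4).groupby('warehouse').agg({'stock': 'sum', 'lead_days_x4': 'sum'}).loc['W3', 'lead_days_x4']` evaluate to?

take 3 rows with smallest stock:
  category warehouse  lead_days  stock
4     food        W3         19    144
6     elec        W1         22    169
1   garden        W3         24    301
add column lead_days_x4 = t['lead_days'] * 4:
  category warehouse  lead_days  stock  lead_days_x4
4     food        W3         19    144            76
6     elec        W1         22    169            88
1   garden        W3         24    301            96
group by warehouse: sum(stock), sum(lead_days_x4):
           stock  lead_days_x4
warehouse                     
W1           169            88
W3           445           172
So loc['W3', 'lead_days_x4'] = 172.

172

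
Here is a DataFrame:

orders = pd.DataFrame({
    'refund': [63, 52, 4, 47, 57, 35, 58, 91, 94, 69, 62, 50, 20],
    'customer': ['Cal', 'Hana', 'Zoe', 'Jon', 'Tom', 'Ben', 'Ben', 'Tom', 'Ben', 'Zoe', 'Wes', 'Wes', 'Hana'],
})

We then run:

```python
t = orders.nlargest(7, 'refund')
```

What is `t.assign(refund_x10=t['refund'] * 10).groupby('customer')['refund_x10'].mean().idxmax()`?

Ben

take 7 rows with largest refund:
    refund customer
8       94      Ben
7       91      Tom
9       69      Zoe
0       63      Cal
10      62      Wes
6       58      Ben
4       57      Tom
add column refund_x10 = t['refund'] * 10:
    refund customer  refund_x10
8       94      Ben         940
7       91      Tom         910
9       69      Zoe         690
0       63      Cal         630
10      62      Wes         620
6       58      Ben         580
4       57      Tom         570
group by customer, mean of refund_x10:
customer
Ben    760.0
Cal    630.0
Tom    740.0
Wes    620.0
Zoe    690.0
Name: refund_x10, dtype: float64
The label with the largest value is Ben.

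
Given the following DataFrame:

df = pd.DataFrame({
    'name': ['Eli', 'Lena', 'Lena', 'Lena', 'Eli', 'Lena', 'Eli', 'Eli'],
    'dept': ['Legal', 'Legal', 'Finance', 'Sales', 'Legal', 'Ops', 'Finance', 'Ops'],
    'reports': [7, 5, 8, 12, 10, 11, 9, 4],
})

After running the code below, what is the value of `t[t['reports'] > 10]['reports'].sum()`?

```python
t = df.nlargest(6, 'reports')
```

take 6 rows with largest reports:
   name     dept  reports
3  Lena    Sales       12
5  Lena      Ops       11
4   Eli    Legal       10
6   Eli  Finance        9
2  Lena  Finance        8
0   Eli    Legal        7
filter rows where reports > 10:
   name   dept  reports
3  Lena  Sales       12
5  Lena    Ops       11
Taking the sum of column 'reports' gives 23.

23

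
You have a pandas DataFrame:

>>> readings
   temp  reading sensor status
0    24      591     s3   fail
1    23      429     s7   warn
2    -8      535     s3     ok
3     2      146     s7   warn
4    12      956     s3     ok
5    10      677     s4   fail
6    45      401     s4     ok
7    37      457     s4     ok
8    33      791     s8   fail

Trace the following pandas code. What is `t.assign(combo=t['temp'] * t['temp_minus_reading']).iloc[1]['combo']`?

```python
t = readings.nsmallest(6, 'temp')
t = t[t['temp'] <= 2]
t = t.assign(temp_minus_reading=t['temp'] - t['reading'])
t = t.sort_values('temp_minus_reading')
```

-288

take 6 rows with smallest temp:
   temp  reading sensor status
2    -8      535     s3     ok
3     2      146     s7   warn
5    10      677     s4   fail
4    12      956     s3     ok
1    23      429     s7   warn
0    24      591     s3   fail
filter rows where temp <= 2:
   temp  reading sensor status
2    -8      535     s3     ok
3     2      146     s7   warn
add column temp_minus_reading = t['temp'] - t['reading']:
   temp  reading sensor status  temp_minus_reading
2    -8      535     s3     ok                -543
3     2      146     s7   warn                -144
sort by temp_minus_reading:
   temp  reading sensor status  temp_minus_reading
2    -8      535     s3     ok                -543
3     2      146     s7   warn                -144
add column combo = t['temp'] * t['temp_minus_reading']:
   temp  reading sensor status  temp_minus_reading  combo
2    -8      535     s3     ok                -543   4344
3     2      146     s7   warn                -144   -288
So iloc[1]['combo'] = -288.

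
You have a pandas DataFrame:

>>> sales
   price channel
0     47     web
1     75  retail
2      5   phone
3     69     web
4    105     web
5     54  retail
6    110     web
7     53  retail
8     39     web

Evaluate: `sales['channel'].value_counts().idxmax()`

web

value_counts of channel:
channel
web       5
retail    3
phone     1
Name: count, dtype: int64
Taking the label with the largest value gives web.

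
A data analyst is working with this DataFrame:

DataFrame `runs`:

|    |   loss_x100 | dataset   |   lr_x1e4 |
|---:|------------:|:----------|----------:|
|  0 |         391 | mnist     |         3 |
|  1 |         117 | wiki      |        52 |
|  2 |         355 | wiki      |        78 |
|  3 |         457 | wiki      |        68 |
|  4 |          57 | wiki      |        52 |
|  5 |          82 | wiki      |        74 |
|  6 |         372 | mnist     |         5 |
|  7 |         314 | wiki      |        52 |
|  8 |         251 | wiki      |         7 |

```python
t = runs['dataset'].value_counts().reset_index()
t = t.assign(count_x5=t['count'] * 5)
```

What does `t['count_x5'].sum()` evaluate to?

value_counts of dataset:
dataset
wiki     7
mnist    2
Name: count, dtype: int64
reset_index():
  dataset  count
0    wiki      7
1   mnist      2
add column count_x5 = t['count'] * 5:
  dataset  count  count_x5
0    wiki      7        35
1   mnist      2        10

45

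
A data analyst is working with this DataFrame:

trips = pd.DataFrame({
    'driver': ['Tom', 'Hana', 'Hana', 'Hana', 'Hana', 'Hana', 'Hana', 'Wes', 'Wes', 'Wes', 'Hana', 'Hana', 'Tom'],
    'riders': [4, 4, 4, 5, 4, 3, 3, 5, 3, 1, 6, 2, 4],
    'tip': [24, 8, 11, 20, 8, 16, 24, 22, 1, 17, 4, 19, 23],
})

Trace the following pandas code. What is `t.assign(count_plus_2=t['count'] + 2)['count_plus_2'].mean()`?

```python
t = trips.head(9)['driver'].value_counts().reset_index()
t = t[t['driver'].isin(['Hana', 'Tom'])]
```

5.5

take first 9 rows:
  driver  riders  tip
0    Tom       4   24
1   Hana       4    8
2   Hana       4   11
3   Hana       5   20
4   Hana       4    8
5   Hana       3   16
6   Hana       3   24
7    Wes       5   22
8    Wes       3    1
value_counts of driver:
driver
Hana    6
Wes     2
Tom     1
Name: count, dtype: int64
reset_index():
  driver  count
0   Hana      6
1    Wes      2
2    Tom      1
filter rows where driver in ['Hana', 'Tom']:
  driver  count
0   Hana      6
2    Tom      1
add column count_plus_2 = t['count'] + 2:
  driver  count  count_plus_2
0   Hana      6             8
2    Tom      1             3
Hence 5.5.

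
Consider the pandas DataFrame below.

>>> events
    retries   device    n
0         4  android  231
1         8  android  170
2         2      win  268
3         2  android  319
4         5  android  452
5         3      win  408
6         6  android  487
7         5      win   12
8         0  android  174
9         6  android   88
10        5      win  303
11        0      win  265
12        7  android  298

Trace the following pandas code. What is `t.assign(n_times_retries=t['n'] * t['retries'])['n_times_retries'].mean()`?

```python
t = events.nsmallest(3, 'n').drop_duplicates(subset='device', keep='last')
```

710.0

take 3 rows with smallest n:
   retries   device    n
7        5      win   12
9        6  android   88
1        8  android  170
drop duplicate device (keep=last):
   retries   device    n
7        5      win   12
1        8  android  170
add column n_times_retries = t['n'] * t['retries']:
   retries   device    n  n_times_retries
7        5      win   12               60
1        8  android  170             1360
Then the mean of column 'n_times_retries': 710.0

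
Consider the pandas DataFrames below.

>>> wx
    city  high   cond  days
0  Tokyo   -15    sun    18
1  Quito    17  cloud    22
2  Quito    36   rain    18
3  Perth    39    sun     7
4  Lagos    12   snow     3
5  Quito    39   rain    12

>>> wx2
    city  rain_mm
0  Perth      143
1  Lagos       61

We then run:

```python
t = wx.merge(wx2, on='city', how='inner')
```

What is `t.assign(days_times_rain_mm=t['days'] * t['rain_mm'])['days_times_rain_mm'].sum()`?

merge on 'city' (how='inner') → 2 rows:
    city  high  cond  days  rain_mm
0  Perth    39   sun     7      143
1  Lagos    12  snow     3       61
add column days_times_rain_mm = t['days'] * t['rain_mm']:
    city  high  cond  days  rain_mm  days_times_rain_mm
0  Perth    39   sun     7      143                1001
1  Lagos    12  snow     3       61                 183
The sum of column 'days_times_rain_mm' is 1184.

1184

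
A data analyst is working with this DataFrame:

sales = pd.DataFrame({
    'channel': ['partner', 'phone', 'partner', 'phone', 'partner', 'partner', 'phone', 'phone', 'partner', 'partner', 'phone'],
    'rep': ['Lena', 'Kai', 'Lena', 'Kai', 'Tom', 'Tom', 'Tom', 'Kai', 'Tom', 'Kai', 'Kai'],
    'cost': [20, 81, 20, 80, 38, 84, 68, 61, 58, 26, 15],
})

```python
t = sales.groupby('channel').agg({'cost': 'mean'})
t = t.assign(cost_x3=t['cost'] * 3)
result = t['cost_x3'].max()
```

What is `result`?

183.0

group by channel, mean of cost:
         cost
channel      
partner  41.0
phone    61.0
add column cost_x3 = t['cost'] * 3:
         cost  cost_x3
channel               
partner  41.0    123.0
phone    61.0    183.0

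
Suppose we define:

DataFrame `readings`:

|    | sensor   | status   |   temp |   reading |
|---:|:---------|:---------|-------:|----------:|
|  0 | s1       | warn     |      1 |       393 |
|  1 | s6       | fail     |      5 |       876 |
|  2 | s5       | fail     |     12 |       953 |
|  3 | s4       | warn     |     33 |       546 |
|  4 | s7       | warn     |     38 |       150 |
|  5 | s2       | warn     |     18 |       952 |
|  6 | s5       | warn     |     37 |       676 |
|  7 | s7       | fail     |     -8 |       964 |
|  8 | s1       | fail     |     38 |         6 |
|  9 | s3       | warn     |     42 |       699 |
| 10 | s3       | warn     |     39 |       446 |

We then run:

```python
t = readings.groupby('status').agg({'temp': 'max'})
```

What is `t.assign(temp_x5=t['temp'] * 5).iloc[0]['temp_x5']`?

group by status, max of temp:
        temp
status      
fail      38
warn      42
add column temp_x5 = t['temp'] * 5:
        temp  temp_x5
status               
fail      38      190
warn      42      210
Taking the value at position 0, column 'temp_x5' gives 190.

190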